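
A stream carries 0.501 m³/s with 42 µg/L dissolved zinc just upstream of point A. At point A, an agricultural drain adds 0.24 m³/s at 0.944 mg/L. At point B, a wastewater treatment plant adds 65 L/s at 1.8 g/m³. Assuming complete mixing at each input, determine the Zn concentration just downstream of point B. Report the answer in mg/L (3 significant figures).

42 µg/L = 0.042 mg/L.
After input A: C = (0.501·0.042 + 0.24·0.944) / 0.741 = 0.3341 mg/L.
65 L/s = 0.065 m³/s.
After input B: C = (0.741·0.3341 + 0.065·1.8) / 0.806 = 0.4524 mg/L.

0.452 mg/L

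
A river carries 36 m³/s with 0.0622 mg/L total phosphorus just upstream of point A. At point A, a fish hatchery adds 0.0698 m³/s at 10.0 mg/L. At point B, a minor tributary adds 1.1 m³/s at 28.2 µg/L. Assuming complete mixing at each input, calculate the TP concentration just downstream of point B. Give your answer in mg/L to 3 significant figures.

0.0799 mg/L

After input A: C = (36·0.0622 + 0.0698·10) / 36.07 = 0.08143 mg/L.
28.2 µg/L = 0.0282 mg/L.
After input B: C = (36.07·0.08143 + 1.1·0.0282) / 37.17 = 0.07986 mg/L.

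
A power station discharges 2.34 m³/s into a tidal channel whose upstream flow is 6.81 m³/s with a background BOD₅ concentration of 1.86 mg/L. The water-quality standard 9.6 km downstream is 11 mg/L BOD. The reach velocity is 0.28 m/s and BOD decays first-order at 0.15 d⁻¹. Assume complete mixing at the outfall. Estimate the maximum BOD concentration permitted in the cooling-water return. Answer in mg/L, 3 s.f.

40.2 mg/L

Travel time to the compliance point: t = 9600/0.28 = 3.429e+04 s = 0.3968 d; decay factor exp(−0.15·0.3968) = 0.9422.
So the concentration just after mixing may be at most 11/0.9422 = 11.67 mg/L.
Mass balance: 11.67·9.15 = 2.34·Cₑ + 6.81·1.86.
Cₑ = (106.8 − 12.67) / 2.34 = 40.24 mg/L.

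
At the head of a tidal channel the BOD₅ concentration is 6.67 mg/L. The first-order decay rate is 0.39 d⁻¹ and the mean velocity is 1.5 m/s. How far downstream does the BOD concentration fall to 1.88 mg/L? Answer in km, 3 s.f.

421 km

From C = C₀·e^(−kt), t = ln(C₀/C)/k = ln(6.67/1.88)/0.39 = 1.266/0.39 = 3.247 d.
Distance = v·t = 1.5 m/s × 2.805e+05 s = 4.208e+05 m = 420.8 km.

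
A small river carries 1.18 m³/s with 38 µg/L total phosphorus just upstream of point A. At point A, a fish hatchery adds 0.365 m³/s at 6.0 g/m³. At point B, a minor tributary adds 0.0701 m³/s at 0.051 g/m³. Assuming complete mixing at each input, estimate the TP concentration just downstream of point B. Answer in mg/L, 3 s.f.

1.39 mg/L

38 µg/L = 0.038 mg/L.
After input A: C = (1.18·0.038 + 0.365·6) / 1.545 = 1.446 mg/L.
After input B: C = (1.545·1.446 + 0.0701·0.051) / 1.615 = 1.386 mg/L.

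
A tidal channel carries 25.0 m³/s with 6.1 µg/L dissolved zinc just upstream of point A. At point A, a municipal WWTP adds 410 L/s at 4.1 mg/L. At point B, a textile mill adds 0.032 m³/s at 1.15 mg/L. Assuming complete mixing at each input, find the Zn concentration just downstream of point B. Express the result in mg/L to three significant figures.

6.1 µg/L = 0.0061 mg/L.
410 L/s = 0.41 m³/s.
After input A: C = (25·0.0061 + 0.41·4.1) / 25.41 = 0.07216 mg/L.
After input B: C = (25.41·0.07216 + 0.032·1.15) / 25.44 = 0.07351 mg/L.

0.0735 mg/L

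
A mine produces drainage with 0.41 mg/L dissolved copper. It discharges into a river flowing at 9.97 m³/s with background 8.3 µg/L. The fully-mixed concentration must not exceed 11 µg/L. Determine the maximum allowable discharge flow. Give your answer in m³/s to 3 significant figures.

8.3 µg/L = 0.0083 mg/L.
11 µg/L = 0.011 mg/L.
Mass balance at complete mixing: C_std·(Q_w + Q_r) = Q_w·C_e + Q_r·C_b.
Rearranging, Q_w = Q_r·(C_std − C_b)/(C_e − C_std) = 9.97·(0.011 − 0.0083) / (0.41 − 0.011) = 0.06747 m³/s.

0.0675 m³/s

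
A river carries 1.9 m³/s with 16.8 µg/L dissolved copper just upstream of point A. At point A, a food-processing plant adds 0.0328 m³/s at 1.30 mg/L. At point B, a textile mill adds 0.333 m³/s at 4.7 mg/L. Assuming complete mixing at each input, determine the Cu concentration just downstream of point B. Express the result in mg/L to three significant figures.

0.724 mg/L

16.8 µg/L = 0.0168 mg/L.
After input A: C = (1.9·0.0168 + 0.0328·1.3) / 1.933 = 0.03858 mg/L.
After input B: C = (1.933·0.03858 + 0.333·4.7) / 2.266 = 0.7237 mg/L.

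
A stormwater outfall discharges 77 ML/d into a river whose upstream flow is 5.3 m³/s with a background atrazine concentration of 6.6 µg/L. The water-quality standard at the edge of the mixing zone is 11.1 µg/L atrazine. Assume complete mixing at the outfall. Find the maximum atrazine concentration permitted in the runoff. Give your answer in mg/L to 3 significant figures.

77 ML/d = 0.8912 m³/s.
6.6 µg/L = 0.0066 mg/L.
11.1 µg/L = 0.0111 mg/L.
Mass balance: 0.0111·6.191 = 0.8912·Cₑ + 5.3·0.0066.
Cₑ = (0.06872 − 0.03498) / 0.8912 = 0.03786 mg/L.

0.0379 mg/L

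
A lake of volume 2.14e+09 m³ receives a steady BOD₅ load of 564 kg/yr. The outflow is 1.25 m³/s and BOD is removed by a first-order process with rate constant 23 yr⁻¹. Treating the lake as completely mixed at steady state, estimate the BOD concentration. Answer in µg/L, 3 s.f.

Outflow Q = 1.25 m³/s × 3.156e+07 s/yr = 3.945e+07 m³/yr.
Steady-state CSTR mass balance: W = Q·C + k·V·C, so C = W/(Q + kV).
Q + kV = 3.945e+07 + 23·2.14e+09 = 4.926e+10 m³/yr.
C = 564/4.926e+10 = 1.145e-08 kg/m³ = 1.145e-05 mg/L = 0.01145 µg/L.

0.0114 µg/L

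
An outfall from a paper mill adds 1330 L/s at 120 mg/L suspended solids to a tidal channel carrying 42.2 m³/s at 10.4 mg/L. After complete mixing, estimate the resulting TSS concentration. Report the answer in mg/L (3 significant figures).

13.7 mg/L

1330 L/s = 1.33 m³/s.
Flow-weighted mixing gives C = (1.33·120 + 42.2·10.4) / (1.33 + 42.2) = 598.5/43.53 = 13.75 mg/L.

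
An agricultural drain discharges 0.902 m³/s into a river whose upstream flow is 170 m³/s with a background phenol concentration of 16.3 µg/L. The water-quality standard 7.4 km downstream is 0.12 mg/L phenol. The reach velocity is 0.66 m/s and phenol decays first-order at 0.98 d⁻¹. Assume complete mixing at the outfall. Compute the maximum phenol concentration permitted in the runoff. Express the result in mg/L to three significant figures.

16.3 µg/L = 0.0163 mg/L.
Travel time to the compliance point: t = 7400/0.66 = 1.121e+04 s = 0.1298 d; decay factor exp(−0.98·0.1298) = 0.8806.
So the concentration just after mixing may be at most 0.12/0.8806 = 0.1363 mg/L.
Mass balance: 0.1363·170.9 = 0.902·Cₑ + 170·0.0163.
Cₑ = (23.29 − 2.771) / 0.902 = 22.75 mg/L.

22.7 mg/L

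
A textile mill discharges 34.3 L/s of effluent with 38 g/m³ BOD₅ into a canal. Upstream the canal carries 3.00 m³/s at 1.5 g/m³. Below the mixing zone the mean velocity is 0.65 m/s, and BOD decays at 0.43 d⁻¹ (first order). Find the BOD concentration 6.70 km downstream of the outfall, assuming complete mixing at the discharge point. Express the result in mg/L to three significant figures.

34.3 L/s = 0.0343 m³/s.
After complete mixing, C₀ = (0.0343·38 + 3·1.5) / 3.034 = 1.913 mg/L.
Travel time t = 6700 m / 0.65 m/s = 1.031e+04 s = 0.1193 d.
C = 1.913·exp(−0.43·0.1193) = 1.913·0.95 = 1.817 mg/L.

1.82 mg/L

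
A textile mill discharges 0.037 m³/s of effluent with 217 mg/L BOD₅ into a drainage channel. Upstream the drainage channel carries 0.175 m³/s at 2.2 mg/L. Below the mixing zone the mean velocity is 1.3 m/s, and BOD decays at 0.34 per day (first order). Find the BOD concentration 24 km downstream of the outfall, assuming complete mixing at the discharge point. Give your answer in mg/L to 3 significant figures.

36.9 mg/L

After complete mixing, C₀ = (0.037·217 + 0.175·2.2) / 0.212 = 39.69 mg/L.
Travel time t = 2.4e+04 m / 1.3 m/s = 1.846e+04 s = 0.2137 d.
C = 39.69·exp(−0.34·0.2137) = 39.69·0.9299 = 36.91 mg/L.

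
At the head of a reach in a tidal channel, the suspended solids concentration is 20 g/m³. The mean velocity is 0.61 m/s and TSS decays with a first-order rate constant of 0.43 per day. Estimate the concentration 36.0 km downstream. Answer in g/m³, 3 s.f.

Travel time t = 36.0 km / 0.61 m/s = 3.6e+04/0.61 = 5.902e+04 s = 0.6831 d.
First-order decay: C = 20·exp(−0.43·0.6831) = 20·0.7455 = 14.91 g/m³.

14.9 g/m³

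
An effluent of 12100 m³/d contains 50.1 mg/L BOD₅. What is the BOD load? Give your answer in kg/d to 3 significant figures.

12100 m³/d = 0.14 m³/s.
Mass flux = Q·C = 0.14 m³/s × 50.1 g/m³ = 7.016 g/s.
= 7.016 g/s × 86.4 = 606.2 kg/d.

606 kg/d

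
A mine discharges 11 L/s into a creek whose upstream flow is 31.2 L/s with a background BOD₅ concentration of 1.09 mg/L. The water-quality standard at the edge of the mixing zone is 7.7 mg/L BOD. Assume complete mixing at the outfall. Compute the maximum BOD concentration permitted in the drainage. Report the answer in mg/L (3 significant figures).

26.4 mg/L

11 L/s = 0.011 m³/s.
31.2 L/s = 0.0312 m³/s.
Mass balance: 7.7·0.0422 = 0.011·Cₑ + 0.0312·1.09.
Cₑ = (0.3249 − 0.03401) / 0.011 = 26.45 mg/L.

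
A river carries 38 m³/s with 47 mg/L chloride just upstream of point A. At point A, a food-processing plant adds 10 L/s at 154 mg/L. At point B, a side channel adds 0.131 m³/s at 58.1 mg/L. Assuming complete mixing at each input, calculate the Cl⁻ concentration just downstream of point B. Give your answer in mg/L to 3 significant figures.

10 L/s = 0.01 m³/s.
After input A: C = (38·47 + 0.01·154) / 38.01 = 47.03 mg/L.
After input B: C = (38.01·47.03 + 0.131·58.1) / 38.14 = 47.07 mg/L.

47.1 mg/L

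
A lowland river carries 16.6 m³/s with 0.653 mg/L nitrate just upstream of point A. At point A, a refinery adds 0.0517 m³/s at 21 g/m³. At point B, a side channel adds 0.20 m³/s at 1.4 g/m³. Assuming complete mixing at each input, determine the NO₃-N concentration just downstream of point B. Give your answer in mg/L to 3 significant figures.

After input A: C = (16.6·0.653 + 0.0517·21) / 16.65 = 0.7162 mg/L.
After input B: C = (16.65·0.7162 + 0.2·1.4) / 16.85 = 0.7243 mg/L.

0.724 mg/L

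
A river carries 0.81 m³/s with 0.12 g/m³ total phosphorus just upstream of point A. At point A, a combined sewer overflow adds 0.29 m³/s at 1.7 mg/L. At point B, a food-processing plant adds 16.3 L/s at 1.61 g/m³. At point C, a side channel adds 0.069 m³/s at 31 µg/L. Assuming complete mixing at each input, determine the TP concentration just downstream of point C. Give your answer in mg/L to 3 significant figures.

After input A: C = (0.81·0.12 + 0.29·1.7) / 1.1 = 0.5365 mg/L.
16.3 L/s = 0.0163 m³/s.
After input B: C = (1.1·0.5365 + 0.0163·1.61) / 1.116 = 0.5522 mg/L.
31 µg/L = 0.031 mg/L.
After input C: C = (1.116·0.5522 + 0.069·0.031) / 1.185 = 0.5219 mg/L.

0.522 mg/L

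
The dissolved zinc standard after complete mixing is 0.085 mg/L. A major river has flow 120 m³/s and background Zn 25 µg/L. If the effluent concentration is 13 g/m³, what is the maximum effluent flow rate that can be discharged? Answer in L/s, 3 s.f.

557 L/s

25 µg/L = 0.025 mg/L.
Mass balance at complete mixing: C_std·(Q_w + Q_r) = Q_w·C_e + Q_r·C_b.
Rearranging, Q_w = Q_r·(C_std − C_b)/(C_e − C_std) = 120·(0.085 − 0.025) / (13 − 0.085) = 0.5575 m³/s.
= 557.5 L/s.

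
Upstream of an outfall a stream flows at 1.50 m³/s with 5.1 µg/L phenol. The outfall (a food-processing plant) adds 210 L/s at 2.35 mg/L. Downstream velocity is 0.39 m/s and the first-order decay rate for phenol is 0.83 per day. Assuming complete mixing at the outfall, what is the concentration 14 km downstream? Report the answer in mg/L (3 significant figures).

210 L/s = 0.21 m³/s.
5.1 µg/L = 0.0051 mg/L.
After complete mixing, C₀ = (0.21·2.35 + 1.5·0.0051) / 1.71 = 0.2931 mg/L.
Travel time t = 1.4e+04 m / 0.39 m/s = 3.59e+04 s = 0.4155 d.
C = 0.2931·exp(−0.83·0.4155) = 0.2931·0.7083 = 0.2076 mg/L.

0.208 mg/L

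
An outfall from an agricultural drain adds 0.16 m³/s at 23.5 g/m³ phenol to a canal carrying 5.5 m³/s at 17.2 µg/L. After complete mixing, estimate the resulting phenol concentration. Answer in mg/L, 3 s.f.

0.681 mg/L

17.2 µg/L = 0.0172 mg/L.
Conservation of mass across the mixing zone: C = (0.16·23.5 + 5.5·0.0172) / (0.16 + 5.5) = 3.855/5.66 = 0.681 mg/L.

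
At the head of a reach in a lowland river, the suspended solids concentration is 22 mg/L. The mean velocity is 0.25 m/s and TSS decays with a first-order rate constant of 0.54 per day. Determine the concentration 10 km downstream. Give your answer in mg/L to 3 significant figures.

17.1 mg/L

Travel time t = 10 km / 0.25 m/s = 1e+04/0.25 = 4e+04 s = 0.463 d.
First-order decay: C = 22·exp(−0.54·0.463) = 22·0.7788 = 17.13 mg/L.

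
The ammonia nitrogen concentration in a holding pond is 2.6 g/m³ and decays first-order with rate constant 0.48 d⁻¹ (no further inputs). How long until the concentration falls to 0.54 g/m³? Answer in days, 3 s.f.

t = ln(C₀/C)/k = ln(2.6/0.54)/0.48 = 1.572/0.48 = 3.274 d.

3.27 d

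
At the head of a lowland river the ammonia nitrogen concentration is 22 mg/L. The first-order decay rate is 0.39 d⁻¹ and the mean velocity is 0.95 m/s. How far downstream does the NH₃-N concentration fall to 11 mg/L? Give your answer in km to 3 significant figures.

From C = C₀·e^(−kt), t = ln(C₀/C)/k = ln(22/11)/0.39 = 0.6931/0.39 = 1.777 d.
Distance = v·t = 0.95 m/s × 1.536e+05 s = 1.459e+05 m = 145.9 km.

146 km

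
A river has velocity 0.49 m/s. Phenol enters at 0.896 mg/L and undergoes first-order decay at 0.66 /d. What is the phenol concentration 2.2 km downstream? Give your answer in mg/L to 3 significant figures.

0.866 mg/L

Travel time t = 2.2 km / 0.49 m/s = 2200/0.49 = 4490 s = 0.05197 d.
First-order decay: C = 0.896·exp(−0.66·0.05197) = 0.896·0.9663 = 0.8658 mg/L.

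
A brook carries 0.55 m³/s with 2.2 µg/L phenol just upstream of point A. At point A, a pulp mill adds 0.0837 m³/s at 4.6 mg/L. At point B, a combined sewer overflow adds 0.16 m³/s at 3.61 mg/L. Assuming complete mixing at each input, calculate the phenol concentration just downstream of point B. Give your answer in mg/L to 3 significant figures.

1.21 mg/L

2.2 µg/L = 0.0022 mg/L.
After input A: C = (0.55·0.0022 + 0.0837·4.6) / 0.6337 = 0.6095 mg/L.
After input B: C = (0.6337·0.6095 + 0.16·3.61) / 0.7937 = 1.214 mg/L.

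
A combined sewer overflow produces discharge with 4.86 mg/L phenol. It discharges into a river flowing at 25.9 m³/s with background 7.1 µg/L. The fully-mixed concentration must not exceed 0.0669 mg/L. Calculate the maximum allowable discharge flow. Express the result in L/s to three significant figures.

323 L/s

7.1 µg/L = 0.0071 mg/L.
Mass balance at complete mixing: C_std·(Q_w + Q_r) = Q_w·C_e + Q_r·C_b.
Rearranging, Q_w = Q_r·(C_std − C_b)/(C_e − C_std) = 25.9·(0.0669 − 0.0071) / (4.86 − 0.0669) = 0.3231 m³/s.
= 323.1 L/s.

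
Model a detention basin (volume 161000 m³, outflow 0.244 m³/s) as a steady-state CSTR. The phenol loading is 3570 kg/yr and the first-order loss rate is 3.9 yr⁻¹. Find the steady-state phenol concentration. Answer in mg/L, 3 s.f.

Outflow Q = 0.244 m³/s × 3.156e+07 s/yr = 7.7e+06 m³/yr.
Steady-state CSTR mass balance: W = Q·C + k·V·C, so C = W/(Q + kV).
Q + kV = 7.7e+06 + 3.9·161000 = 8.328e+06 m³/yr.
C = 3570/8.328e+06 = 0.0004287 kg/m³ = 0.4287 mg/L.

0.429 mg/L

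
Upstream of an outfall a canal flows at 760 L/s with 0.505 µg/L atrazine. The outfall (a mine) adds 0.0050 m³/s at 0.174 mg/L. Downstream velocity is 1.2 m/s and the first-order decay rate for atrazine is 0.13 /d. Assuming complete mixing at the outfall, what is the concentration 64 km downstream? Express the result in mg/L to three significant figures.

760 L/s = 0.76 m³/s.
0.505 µg/L = 0.000505 mg/L.
After complete mixing, C₀ = (0.005·0.174 + 0.76·0.000505) / 0.765 = 0.001639 mg/L.
Travel time t = 6.4e+04 m / 1.2 m/s = 5.333e+04 s = 0.6173 d.
C = 0.001639·exp(−0.13·0.6173) = 0.001639·0.9229 = 0.001513 mg/L.

0.00151 mg/L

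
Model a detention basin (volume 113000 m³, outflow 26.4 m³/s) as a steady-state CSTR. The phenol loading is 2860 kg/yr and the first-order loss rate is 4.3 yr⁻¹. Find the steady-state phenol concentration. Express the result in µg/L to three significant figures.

Outflow Q = 26.4 m³/s × 3.156e+07 s/yr = 8.331e+08 m³/yr.
Steady-state CSTR mass balance: W = Q·C + k·V·C, so C = W/(Q + kV).
Q + kV = 8.331e+08 + 4.3·113000 = 8.336e+08 m³/yr.
C = 2860/8.336e+08 = 3.431e-06 kg/m³ = 0.003431 mg/L = 3.431 µg/L.

3.43 µg/L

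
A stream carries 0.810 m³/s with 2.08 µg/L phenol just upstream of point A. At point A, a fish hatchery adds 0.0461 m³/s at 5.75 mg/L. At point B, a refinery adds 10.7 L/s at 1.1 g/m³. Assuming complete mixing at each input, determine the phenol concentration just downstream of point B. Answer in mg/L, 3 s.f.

0.321 mg/L

2.08 µg/L = 0.00208 mg/L.
After input A: C = (0.81·0.00208 + 0.0461·5.75) / 0.8561 = 0.3116 mg/L.
10.7 L/s = 0.0107 m³/s.
After input B: C = (0.8561·0.3116 + 0.0107·1.1) / 0.8668 = 0.3213 mg/L.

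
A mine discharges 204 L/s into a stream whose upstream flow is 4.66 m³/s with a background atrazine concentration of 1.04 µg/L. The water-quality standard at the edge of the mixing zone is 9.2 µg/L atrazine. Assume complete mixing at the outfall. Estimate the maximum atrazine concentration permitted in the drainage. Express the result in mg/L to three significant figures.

0.196 mg/L

204 L/s = 0.204 m³/s.
1.04 µg/L = 0.00104 mg/L.
9.2 µg/L = 0.0092 mg/L.
Mass balance: 0.0092·4.864 = 0.204·Cₑ + 4.66·0.00104.
Cₑ = (0.04475 − 0.004846) / 0.204 = 0.1956 mg/L.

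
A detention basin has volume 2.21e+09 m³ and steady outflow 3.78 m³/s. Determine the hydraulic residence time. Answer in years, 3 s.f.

18.5 yr

Q = 3.78 m³/s × 3.156e+07 s/yr = 1.193e+08 m³/yr.
Hydraulic residence time τ = V/Q = 2.21e+09/1.193e+08 = 18.53 yr.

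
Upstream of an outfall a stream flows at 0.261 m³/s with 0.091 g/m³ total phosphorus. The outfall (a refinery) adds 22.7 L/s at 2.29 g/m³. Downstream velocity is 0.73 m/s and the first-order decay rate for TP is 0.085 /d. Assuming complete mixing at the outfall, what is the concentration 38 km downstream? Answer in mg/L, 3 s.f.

22.7 L/s = 0.0227 m³/s.
After complete mixing, C₀ = (0.0227·2.29 + 0.261·0.091) / 0.2837 = 0.267 mg/L.
Travel time t = 3.8e+04 m / 0.73 m/s = 5.205e+04 s = 0.6025 d.
C = 0.267·exp(−0.085·0.6025) = 0.267·0.9501 = 0.2536 mg/L.

0.254 mg/L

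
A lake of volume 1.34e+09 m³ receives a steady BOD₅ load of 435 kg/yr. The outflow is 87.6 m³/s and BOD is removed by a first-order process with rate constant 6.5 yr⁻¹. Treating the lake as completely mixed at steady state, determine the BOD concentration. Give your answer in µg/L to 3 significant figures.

Outflow Q = 87.6 m³/s × 3.156e+07 s/yr = 2.764e+09 m³/yr.
Steady-state CSTR mass balance: W = Q·C + k·V·C, so C = W/(Q + kV).
Q + kV = 2.764e+09 + 6.5·1.34e+09 = 1.147e+10 m³/yr.
C = 435/1.147e+10 = 3.791e-08 kg/m³ = 3.791e-05 mg/L = 0.03791 µg/L.

0.0379 µg/L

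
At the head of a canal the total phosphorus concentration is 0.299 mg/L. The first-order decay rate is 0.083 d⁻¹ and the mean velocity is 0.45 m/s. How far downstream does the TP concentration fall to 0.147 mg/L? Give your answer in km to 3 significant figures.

333 km

From C = C₀·e^(−kt), t = ln(C₀/C)/k = ln(0.299/0.147)/0.083 = 0.71/0.083 = 8.554 d.
Distance = v·t = 0.45 m/s × 7.391e+05 s = 3.326e+05 m = 332.6 km.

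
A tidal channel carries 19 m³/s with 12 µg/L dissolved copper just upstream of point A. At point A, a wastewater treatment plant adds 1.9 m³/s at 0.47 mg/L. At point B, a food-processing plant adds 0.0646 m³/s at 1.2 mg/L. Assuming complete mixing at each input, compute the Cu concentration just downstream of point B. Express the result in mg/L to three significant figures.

12 µg/L = 0.012 mg/L.
After input A: C = (19·0.012 + 1.9·0.47) / 20.9 = 0.05364 mg/L.
After input B: C = (20.9·0.05364 + 0.0646·1.2) / 20.96 = 0.05717 mg/L.

0.0572 mg/L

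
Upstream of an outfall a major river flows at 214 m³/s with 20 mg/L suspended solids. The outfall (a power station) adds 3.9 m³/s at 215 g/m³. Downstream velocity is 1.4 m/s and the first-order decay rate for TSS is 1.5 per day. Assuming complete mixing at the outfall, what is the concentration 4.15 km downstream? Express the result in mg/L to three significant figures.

After complete mixing, C₀ = (3.9·215 + 214·20) / 217.9 = 23.49 mg/L.
Travel time t = 4150 m / 1.4 m/s = 2964 s = 0.03431 d.
C = 23.49·exp(−1.5·0.03431) = 23.49·0.9498 = 22.31 mg/L.

22.3 mg/L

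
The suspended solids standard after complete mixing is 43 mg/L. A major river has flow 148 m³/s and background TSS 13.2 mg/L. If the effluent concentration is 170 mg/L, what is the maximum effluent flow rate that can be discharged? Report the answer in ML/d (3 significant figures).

Mass balance at complete mixing: C_std·(Q_w + Q_r) = Q_w·C_e + Q_r·C_b.
Rearranging, Q_w = Q_r·(C_std − C_b)/(C_e − C_std) = 148·(43 − 13.2) / (170 − 43) = 34.73 m³/s.
= 3000 ML/d.

3000 ML/d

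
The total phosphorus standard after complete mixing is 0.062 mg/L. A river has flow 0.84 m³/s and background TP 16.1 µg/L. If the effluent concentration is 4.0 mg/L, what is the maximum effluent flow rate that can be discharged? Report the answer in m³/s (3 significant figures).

0.00979 m³/s

16.1 µg/L = 0.0161 mg/L.
Mass balance at complete mixing: C_std·(Q_w + Q_r) = Q_w·C_e + Q_r·C_b.
Rearranging, Q_w = Q_r·(C_std − C_b)/(C_e − C_std) = 0.84·(0.062 − 0.0161) / (4 − 0.062) = 0.009791 m³/s.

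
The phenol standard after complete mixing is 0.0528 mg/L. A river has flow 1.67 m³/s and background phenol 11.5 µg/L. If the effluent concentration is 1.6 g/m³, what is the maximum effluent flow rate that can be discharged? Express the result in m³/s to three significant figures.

0.0446 m³/s

11.5 µg/L = 0.0115 mg/L.
Mass balance at complete mixing: C_std·(Q_w + Q_r) = Q_w·C_e + Q_r·C_b.
Rearranging, Q_w = Q_r·(C_std − C_b)/(C_e − C_std) = 1.67·(0.0528 − 0.0115) / (1.6 − 0.0528) = 0.04458 m³/s.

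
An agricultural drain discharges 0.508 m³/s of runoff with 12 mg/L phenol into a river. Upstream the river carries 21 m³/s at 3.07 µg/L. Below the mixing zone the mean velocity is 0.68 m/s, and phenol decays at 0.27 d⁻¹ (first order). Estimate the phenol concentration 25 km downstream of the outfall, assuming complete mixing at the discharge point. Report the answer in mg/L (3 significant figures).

0.255 mg/L

3.07 µg/L = 0.00307 mg/L.
After complete mixing, C₀ = (0.508·12 + 21·0.00307) / 21.51 = 0.2864 mg/L.
Travel time t = 2.5e+04 m / 0.68 m/s = 3.676e+04 s = 0.4255 d.
C = 0.2864·exp(−0.27·0.4255) = 0.2864·0.8915 = 0.2553 mg/L.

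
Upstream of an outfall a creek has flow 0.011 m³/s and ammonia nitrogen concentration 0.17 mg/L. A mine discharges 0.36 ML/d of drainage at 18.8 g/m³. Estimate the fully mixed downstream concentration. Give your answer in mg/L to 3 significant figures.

5.29 mg/L

0.36 ML/d = 0.004167 m³/s.
Flow-weighted mixing gives C = (0.004167·18.8 + 0.011·0.17) / (0.004167 + 0.011) = 0.0802/0.01517 = 5.288 mg/L.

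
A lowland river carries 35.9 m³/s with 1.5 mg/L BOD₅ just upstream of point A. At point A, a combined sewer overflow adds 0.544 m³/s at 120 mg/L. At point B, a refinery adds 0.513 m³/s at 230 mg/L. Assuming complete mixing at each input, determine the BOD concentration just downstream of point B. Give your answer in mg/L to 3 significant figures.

After input A: C = (35.9·1.5 + 0.544·120) / 36.44 = 3.269 mg/L.
After input B: C = (36.44·3.269 + 0.513·230) / 36.96 = 6.416 mg/L.

6.42 mg/L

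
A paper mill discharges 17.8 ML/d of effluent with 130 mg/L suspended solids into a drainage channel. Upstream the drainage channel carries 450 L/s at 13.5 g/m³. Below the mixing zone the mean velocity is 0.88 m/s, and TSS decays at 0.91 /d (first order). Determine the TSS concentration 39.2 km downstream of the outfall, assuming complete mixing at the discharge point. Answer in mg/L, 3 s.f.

17.8 ML/d = 0.206 m³/s.
450 L/s = 0.45 m³/s.
After complete mixing, C₀ = (0.206·130 + 0.45·13.5) / 0.656 = 50.09 mg/L.
Travel time t = 3.92e+04 m / 0.88 m/s = 4.455e+04 s = 0.5156 d.
C = 50.09·exp(−0.91·0.5156) = 50.09·0.6255 = 31.33 mg/L.

31.3 mg/L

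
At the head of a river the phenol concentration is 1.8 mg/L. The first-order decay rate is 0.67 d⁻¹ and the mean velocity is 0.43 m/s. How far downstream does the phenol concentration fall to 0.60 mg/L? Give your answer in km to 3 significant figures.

60.9 km

From C = C₀·e^(−kt), t = ln(C₀/C)/k = ln(1.8/0.60)/0.67 = 1.099/0.67 = 1.64 d.
Distance = v·t = 0.43 m/s × 1.417e+05 s = 6.092e+04 m = 60.92 km.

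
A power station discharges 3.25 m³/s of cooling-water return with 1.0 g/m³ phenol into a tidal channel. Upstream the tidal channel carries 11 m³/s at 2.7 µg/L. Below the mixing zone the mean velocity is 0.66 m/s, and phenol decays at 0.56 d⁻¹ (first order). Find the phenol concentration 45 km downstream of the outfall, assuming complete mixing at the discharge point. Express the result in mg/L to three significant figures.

2.7 µg/L = 0.0027 mg/L.
After complete mixing, C₀ = (3.25·1 + 11·0.0027) / 14.25 = 0.2302 mg/L.
Travel time t = 4.5e+04 m / 0.66 m/s = 6.818e+04 s = 0.7891 d.
C = 0.2302·exp(−0.56·0.7891) = 0.2302·0.6428 = 0.1479 mg/L.

0.148 mg/L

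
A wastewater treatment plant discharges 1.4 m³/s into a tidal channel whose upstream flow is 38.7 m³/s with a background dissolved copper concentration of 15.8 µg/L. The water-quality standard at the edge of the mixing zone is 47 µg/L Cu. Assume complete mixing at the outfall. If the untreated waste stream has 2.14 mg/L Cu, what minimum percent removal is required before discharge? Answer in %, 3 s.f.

15.8 µg/L = 0.0158 mg/L.
47 µg/L = 0.047 mg/L.
Mass balance: 0.047·40.1 = 1.4·Cₑ + 38.7·0.0158.
Cₑ = (1.885 − 0.6115) / 1.4 = 0.9095 mg/L.
Required removal = 1 − 0.9095/2.14 = 57.5 %.

57.5 %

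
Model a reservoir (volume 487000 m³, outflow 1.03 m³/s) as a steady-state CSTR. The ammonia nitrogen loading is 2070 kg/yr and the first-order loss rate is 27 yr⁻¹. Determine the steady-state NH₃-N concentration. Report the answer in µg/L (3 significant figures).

Outflow Q = 1.03 m³/s × 3.156e+07 s/yr = 3.25e+07 m³/yr.
Steady-state CSTR mass balance: W = Q·C + k·V·C, so C = W/(Q + kV).
Q + kV = 3.25e+07 + 27·487000 = 4.565e+07 m³/yr.
C = 2070/4.565e+07 = 4.534e-05 kg/m³ = 0.04534 mg/L = 45.34 µg/L.

45.3 µg/L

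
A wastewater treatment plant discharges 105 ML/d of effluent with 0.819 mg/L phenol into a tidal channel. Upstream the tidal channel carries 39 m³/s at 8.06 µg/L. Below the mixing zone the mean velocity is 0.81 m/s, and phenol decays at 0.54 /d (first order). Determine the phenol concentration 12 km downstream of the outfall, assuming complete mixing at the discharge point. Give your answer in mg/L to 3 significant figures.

0.0297 mg/L

105 ML/d = 1.215 m³/s.
8.06 µg/L = 0.00806 mg/L.
After complete mixing, C₀ = (1.215·0.819 + 39·0.00806) / 40.22 = 0.03257 mg/L.
Travel time t = 1.2e+04 m / 0.81 m/s = 1.481e+04 s = 0.1715 d.
C = 0.03257·exp(−0.54·0.1715) = 0.03257·0.9116 = 0.02969 mg/L.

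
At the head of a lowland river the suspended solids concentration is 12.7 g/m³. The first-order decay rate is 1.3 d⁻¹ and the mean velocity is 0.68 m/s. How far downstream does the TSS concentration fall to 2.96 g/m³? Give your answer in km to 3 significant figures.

65.8 km

From C = C₀·e^(−kt), t = ln(C₀/C)/k = ln(12.7/2.96)/1.3 = 1.456/1.3 = 1.12 d.
Distance = v·t = 0.68 m/s × 9.68e+04 s = 6.582e+04 m = 65.82 km.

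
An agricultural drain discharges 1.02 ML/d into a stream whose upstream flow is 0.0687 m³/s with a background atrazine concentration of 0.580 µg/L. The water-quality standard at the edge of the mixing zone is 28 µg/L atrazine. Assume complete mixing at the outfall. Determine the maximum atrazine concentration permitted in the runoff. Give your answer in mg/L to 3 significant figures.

0.188 mg/L

1.02 ML/d = 0.01181 m³/s.
0.580 µg/L = 0.00058 mg/L.
28 µg/L = 0.028 mg/L.
Mass balance: 0.028·0.08051 = 0.01181·Cₑ + 0.0687·0.00058.
Cₑ = (0.002254 − 3.985e-05) / 0.01181 = 0.1876 mg/L.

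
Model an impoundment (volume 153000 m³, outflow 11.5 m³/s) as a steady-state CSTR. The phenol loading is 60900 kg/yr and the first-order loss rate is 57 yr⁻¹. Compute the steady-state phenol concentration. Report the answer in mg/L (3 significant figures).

Outflow Q = 11.5 m³/s × 3.156e+07 s/yr = 3.629e+08 m³/yr.
Steady-state CSTR mass balance: W = Q·C + k·V·C, so C = W/(Q + kV).
Q + kV = 3.629e+08 + 57·153000 = 3.716e+08 m³/yr.
C = 60900/3.716e+08 = 0.0001639 kg/m³ = 0.1639 mg/L.

0.164 mg/L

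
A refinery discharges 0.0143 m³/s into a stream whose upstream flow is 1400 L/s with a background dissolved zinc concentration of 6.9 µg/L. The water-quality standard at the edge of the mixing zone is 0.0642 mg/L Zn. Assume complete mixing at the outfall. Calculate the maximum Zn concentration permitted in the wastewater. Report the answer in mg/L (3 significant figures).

5.67 mg/L

1400 L/s = 1.4 m³/s.
6.9 µg/L = 0.0069 mg/L.
Mass balance: 0.0642·1.414 = 0.0143·Cₑ + 1.4·0.0069.
Cₑ = (0.0908 − 0.00966) / 0.0143 = 5.674 mg/L.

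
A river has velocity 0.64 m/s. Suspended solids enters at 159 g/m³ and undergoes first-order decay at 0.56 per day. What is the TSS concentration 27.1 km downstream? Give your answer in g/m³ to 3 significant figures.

121 g/m³

Travel time t = 27.1 km / 0.64 m/s = 2.71e+04/0.64 = 4.234e+04 s = 0.4901 d.
First-order decay: C = 159·exp(−0.56·0.4901) = 159·0.76 = 120.8 g/m³.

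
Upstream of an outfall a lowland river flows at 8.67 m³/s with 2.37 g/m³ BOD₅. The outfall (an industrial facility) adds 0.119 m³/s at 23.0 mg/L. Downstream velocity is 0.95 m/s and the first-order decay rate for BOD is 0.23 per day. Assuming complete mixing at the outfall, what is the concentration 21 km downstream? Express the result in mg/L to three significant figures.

2.50 mg/L

After complete mixing, C₀ = (0.119·23 + 8.67·2.37) / 8.789 = 2.649 mg/L.
Travel time t = 2.1e+04 m / 0.95 m/s = 2.211e+04 s = 0.2558 d.
C = 2.649·exp(−0.23·0.2558) = 2.649·0.9429 = 2.498 mg/L.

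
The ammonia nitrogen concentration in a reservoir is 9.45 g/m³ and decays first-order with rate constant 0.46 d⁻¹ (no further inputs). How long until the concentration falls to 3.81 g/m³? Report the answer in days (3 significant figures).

t = ln(C₀/C)/k = ln(9.45/3.81)/0.46 = 0.9084/0.46 = 1.975 d.

1.97 d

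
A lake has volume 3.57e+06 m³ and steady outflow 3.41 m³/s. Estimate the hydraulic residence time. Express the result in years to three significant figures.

Q = 3.41 m³/s × 3.156e+07 s/yr = 1.076e+08 m³/yr.
Hydraulic residence time τ = V/Q = 3.57e+06/1.076e+08 = 0.03317 yr.

0.0332 yr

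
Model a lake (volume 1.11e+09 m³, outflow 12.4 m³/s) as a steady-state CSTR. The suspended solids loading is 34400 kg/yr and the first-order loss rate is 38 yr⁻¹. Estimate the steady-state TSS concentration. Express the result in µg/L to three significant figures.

0.808 µg/L

Outflow Q = 12.4 m³/s × 3.156e+07 s/yr = 3.913e+08 m³/yr.
Steady-state CSTR mass balance: W = Q·C + k·V·C, so C = W/(Q + kV).
Q + kV = 3.913e+08 + 38·1.11e+09 = 4.257e+10 m³/yr.
C = 34400/4.257e+10 = 8.081e-07 kg/m³ = 0.0008081 mg/L = 0.8081 µg/L.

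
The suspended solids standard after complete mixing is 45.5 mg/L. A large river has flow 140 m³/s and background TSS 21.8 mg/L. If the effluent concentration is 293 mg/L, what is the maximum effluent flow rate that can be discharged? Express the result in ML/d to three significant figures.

1160 ML/d

Mass balance at complete mixing: C_std·(Q_w + Q_r) = Q_w·C_e + Q_r·C_b.
Rearranging, Q_w = Q_r·(C_std − C_b)/(C_e − C_std) = 140·(45.5 − 21.8) / (293 − 45.5) = 13.41 m³/s.
= 1158 ML/d.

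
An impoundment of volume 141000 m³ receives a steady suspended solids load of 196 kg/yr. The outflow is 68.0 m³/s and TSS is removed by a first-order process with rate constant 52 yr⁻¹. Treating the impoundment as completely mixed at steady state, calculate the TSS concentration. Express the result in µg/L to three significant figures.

0.0910 µg/L

Outflow Q = 68.0 m³/s × 3.156e+07 s/yr = 2.146e+09 m³/yr.
Steady-state CSTR mass balance: W = Q·C + k·V·C, so C = W/(Q + kV).
Q + kV = 2.146e+09 + 52·141000 = 2.153e+09 m³/yr.
C = 196/2.153e+09 = 9.103e-08 kg/m³ = 9.103e-05 mg/L = 0.09103 µg/L.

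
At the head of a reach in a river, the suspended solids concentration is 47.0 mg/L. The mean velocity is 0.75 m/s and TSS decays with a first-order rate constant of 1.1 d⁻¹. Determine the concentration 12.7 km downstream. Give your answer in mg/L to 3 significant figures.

Travel time t = 12.7 km / 0.75 m/s = 1.27e+04/0.75 = 1.693e+04 s = 0.196 d.
First-order decay: C = 47.0·exp(−1.1·0.196) = 47.0·0.8061 = 37.89 mg/L.

37.9 mg/L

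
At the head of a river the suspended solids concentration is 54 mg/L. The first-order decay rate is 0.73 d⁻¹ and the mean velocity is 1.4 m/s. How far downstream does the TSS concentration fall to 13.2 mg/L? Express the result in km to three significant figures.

From C = C₀·e^(−kt), t = ln(C₀/C)/k = ln(54/13.2)/0.73 = 1.409/0.73 = 1.93 d.
Distance = v·t = 1.4 m/s × 1.667e+05 s = 2.334e+05 m = 233.4 km.

233 km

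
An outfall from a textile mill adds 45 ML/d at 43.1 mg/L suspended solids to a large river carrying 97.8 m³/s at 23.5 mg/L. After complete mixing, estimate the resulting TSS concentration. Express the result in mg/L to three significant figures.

23.6 mg/L

45 ML/d = 0.5208 m³/s.
Conservation of mass across the mixing zone: C = (0.5208·43.1 + 97.8·23.5) / (0.5208 + 97.8) = 2321/98.32 = 23.6 mg/L.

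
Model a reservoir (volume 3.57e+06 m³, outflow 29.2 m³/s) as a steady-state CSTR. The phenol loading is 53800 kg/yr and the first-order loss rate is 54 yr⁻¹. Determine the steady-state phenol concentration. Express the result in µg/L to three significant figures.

Outflow Q = 29.2 m³/s × 3.156e+07 s/yr = 9.215e+08 m³/yr.
Steady-state CSTR mass balance: W = Q·C + k·V·C, so C = W/(Q + kV).
Q + kV = 9.215e+08 + 54·3.57e+06 = 1.114e+09 m³/yr.
C = 53800/1.114e+09 = 4.828e-05 kg/m³ = 0.04828 mg/L = 48.28 µg/L.

48.3 µg/L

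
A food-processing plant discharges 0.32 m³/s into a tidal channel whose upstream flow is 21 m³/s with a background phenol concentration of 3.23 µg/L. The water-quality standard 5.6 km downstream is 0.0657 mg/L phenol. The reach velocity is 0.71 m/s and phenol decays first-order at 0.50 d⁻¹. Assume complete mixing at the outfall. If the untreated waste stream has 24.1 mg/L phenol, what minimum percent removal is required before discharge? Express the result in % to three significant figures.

81.9 %

3.23 µg/L = 0.00323 mg/L.
Travel time to the compliance point: t = 5600/0.71 = 7887 s = 0.09129 d; decay factor exp(−0.50·0.09129) = 0.9554.
So the concentration just after mixing may be at most 0.0657/0.9554 = 0.06877 mg/L.
Mass balance: 0.06877·21.32 = 0.32·Cₑ + 21·0.00323.
Cₑ = (1.466 − 0.06783) / 0.32 = 4.37 mg/L.
Required removal = 1 − 4.37/24.1 = 81.87 %.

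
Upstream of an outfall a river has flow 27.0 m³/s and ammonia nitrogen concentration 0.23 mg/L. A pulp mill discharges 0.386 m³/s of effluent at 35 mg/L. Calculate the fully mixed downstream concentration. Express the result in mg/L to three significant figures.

0.720 mg/L

Flow-weighted mixing gives C = (0.386·35 + 27·0.23) / (0.386 + 27) = 19.72/27.39 = 0.7201 mg/L.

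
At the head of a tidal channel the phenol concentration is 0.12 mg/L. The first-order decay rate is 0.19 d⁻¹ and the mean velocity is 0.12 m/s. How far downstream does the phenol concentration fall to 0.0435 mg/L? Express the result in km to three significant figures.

55.4 km

From C = C₀·e^(−kt), t = ln(C₀/C)/k = ln(0.12/0.0435)/0.19 = 1.015/0.19 = 5.341 d.
Distance = v·t = 0.12 m/s × 4.614e+05 s = 5.537e+04 m = 55.37 km.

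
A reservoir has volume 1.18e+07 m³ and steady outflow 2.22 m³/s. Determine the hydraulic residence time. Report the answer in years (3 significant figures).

Q = 2.22 m³/s × 3.156e+07 s/yr = 7.006e+07 m³/yr.
Hydraulic residence time τ = V/Q = 1.18e+07/7.006e+07 = 0.1684 yr.

0.168 yr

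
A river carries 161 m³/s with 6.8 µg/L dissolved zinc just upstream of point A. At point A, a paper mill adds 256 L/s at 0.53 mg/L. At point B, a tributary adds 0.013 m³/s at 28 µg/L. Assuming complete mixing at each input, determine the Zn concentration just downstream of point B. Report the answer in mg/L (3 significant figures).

0.00763 mg/L

6.8 µg/L = 0.0068 mg/L.
256 L/s = 0.256 m³/s.
After input A: C = (161·0.0068 + 0.256·0.53) / 161.3 = 0.007631 mg/L.
28 µg/L = 0.028 mg/L.
After input B: C = (161.3·0.007631 + 0.013·0.028) / 161.3 = 0.007632 mg/L.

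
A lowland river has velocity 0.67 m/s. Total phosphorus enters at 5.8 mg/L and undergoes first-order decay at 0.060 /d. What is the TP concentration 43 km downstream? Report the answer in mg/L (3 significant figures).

5.55 mg/L

Travel time t = 43 km / 0.67 m/s = 4.3e+04/0.67 = 6.418e+04 s = 0.7428 d.
First-order decay: C = 5.8·exp(−0.060·0.7428) = 5.8·0.9564 = 5.547 mg/L.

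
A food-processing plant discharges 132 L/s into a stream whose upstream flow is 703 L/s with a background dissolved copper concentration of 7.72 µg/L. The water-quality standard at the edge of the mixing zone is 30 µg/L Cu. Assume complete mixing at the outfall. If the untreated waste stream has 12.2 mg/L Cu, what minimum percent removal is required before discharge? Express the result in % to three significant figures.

98.8 %

132 L/s = 0.132 m³/s.
703 L/s = 0.703 m³/s.
7.72 µg/L = 0.00772 mg/L.
30 µg/L = 0.03 mg/L.
Mass balance: 0.03·0.835 = 0.132·Cₑ + 0.703·0.00772.
Cₑ = (0.02505 − 0.005427) / 0.132 = 0.1487 mg/L.
Required removal = 1 − 0.1487/12.2 = 98.78 %.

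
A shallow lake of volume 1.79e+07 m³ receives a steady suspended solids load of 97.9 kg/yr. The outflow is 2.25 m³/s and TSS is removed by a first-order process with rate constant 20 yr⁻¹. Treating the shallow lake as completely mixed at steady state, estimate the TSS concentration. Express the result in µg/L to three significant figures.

Outflow Q = 2.25 m³/s × 3.156e+07 s/yr = 7.1e+07 m³/yr.
Steady-state CSTR mass balance: W = Q·C + k·V·C, so C = W/(Q + kV).
Q + kV = 7.1e+07 + 20·1.79e+07 = 4.29e+08 m³/yr.
C = 97.9/4.29e+08 = 2.282e-07 kg/m³ = 0.0002282 mg/L = 0.2282 µg/L.

0.228 µg/L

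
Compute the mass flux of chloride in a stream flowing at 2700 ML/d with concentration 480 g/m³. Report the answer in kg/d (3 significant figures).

1.3e+06 kg/d

2700 ML/d = 31.25 m³/s.
Mass flux = Q·C = 31.25 m³/s × 480 g/m³ = 1.5e+04 g/s.
= 1.5e+04 g/s × 86.4 = 1.296e+06 kg/d.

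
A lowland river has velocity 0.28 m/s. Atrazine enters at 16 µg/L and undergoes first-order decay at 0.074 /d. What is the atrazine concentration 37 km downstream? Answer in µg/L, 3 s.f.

14.3 µg/L

Travel time t = 37 km / 0.28 m/s = 3.7e+04/0.28 = 1.321e+05 s = 1.529 d.
First-order decay: C = 16·exp(−0.074·1.529) = 16·0.893 = 14.29 µg/L.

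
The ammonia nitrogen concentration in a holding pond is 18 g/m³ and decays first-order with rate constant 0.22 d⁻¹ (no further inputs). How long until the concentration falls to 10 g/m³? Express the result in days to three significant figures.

t = ln(C₀/C)/k = ln(18/10)/0.22 = 0.5878/0.22 = 2.672 d.

2.67 d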